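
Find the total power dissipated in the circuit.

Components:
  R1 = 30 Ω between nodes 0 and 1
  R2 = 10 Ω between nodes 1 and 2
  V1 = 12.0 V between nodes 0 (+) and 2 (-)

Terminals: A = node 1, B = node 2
Nodal analysis, taking node 2 as the 0 V reference.
Source V1 fixes V_0 = 12 V.
KCL at each unknown node (sum of currents leaving = 0; resistances in Ω):
  Node 1: (V_1 - 12)/30 + (V_1 - 0)/10 = 0
Collecting terms: 0.1333 × V_1 = 0.4  =>  V_1 = 3 V
Power in each resistor, P = (ΔV)²/R:
  P_R1 = (12 - 3)²/30 = 2.7 W
  P_R2 = (3 - 0)²/10 = 0.9 W
P_total = P_R1 + P_R2 = 3.6 W

Final answer: 3.6 W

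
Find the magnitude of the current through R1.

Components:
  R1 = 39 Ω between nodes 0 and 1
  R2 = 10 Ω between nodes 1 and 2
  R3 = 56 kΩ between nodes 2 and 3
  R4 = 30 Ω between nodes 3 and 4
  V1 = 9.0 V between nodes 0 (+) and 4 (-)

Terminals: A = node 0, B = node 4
Nodal analysis, taking node 4 as the 0 V reference.
Source V1 fixes V_0 = 9 V.
KCL at each unknown node (sum of currents leaving = 0; resistances in Ω):
  Node 1: (V_1 - 9)/39 + (V_1 - V_2)/10 = 0
  Node 2: (V_2 - V_1)/10 + (V_2 - V_3)/56000 = 0
  Node 3: (V_3 - V_2)/56000 + (V_3 - 0)/30 = 0
Collecting terms (coefficients in siemens):
  0.1256·V_1 - 0.1·V_2 = 0.2308
  0.1·V_2 - 0.1·V_1 - 0.00001786·V_3 = 0
  0.03335·V_3 - 0.00001786·V_2 = 0
Solving these 3 simultaneous equations (Gaussian elimination) gives:
  V_1 = 8.994 V, V_2 = 8.992 V, V_3 = 0.004815 V
I_R1 = (V_0 - V_1)/R1 = (9 - 8.994)/39 = 0.0001605 A
|I_R1| = 0.0001605 A

Final answer: |I_R1| = 0.0001605 A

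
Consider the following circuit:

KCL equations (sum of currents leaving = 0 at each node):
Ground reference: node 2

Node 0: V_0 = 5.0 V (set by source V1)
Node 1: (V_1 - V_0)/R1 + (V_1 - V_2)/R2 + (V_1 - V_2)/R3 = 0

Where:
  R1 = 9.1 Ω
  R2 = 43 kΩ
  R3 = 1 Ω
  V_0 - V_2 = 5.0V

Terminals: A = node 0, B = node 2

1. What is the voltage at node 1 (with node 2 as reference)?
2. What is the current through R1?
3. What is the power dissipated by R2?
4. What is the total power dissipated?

Nodal analysis, taking node 2 as the 0 V reference.
Source V1 fixes V_0 = 5 V.
KCL at each unknown node (sum of currents leaving = 0; resistances in Ω):
  Node 1: (V_1 - 5)/9.1 + (V_1 - 0)/43000 + (V_1 - 0)/1 = 0
Collecting terms: 1.11 × V_1 = 0.5495  =>  V_1 = 0.495 V
Part 1:
  Read off the nodal solution: V_1 = 0.495 V
Part 2:
  I_R1 = (V_0 - V_1)/R1 = (5 - 0.495)/9.1 = 0.4951 A
  Magnitude: I_R1 = 0.4951 A
Part 3:
  I_R2 = (V_1 - V_2)/R2 = (0.495 - 0)/43000 = 0.00001151 A
  P_R2 = I_R2² × R2 = (0.00001151)² × 43000 = 0.000005699 W
Part 4:
  Power in each resistor, P = (ΔV)²/R:
    P_R1 = (5 - 0.495)²/9.1 = 2.23 W
    P_R2 = (0.495 - 0)²/43000 = 0.000005699 W
    P_R3 = (0.495 - 0)²/1 = 0.2451 W
  P_total = P_R1 + P_R2 + P_R3 = 2.475 W

Final answers:
1. V_1 = 0.495 V
2. I_R1 = 0.4951 A
3. P_R2 = 5.699e-06 W
4. P_total = 2.475 W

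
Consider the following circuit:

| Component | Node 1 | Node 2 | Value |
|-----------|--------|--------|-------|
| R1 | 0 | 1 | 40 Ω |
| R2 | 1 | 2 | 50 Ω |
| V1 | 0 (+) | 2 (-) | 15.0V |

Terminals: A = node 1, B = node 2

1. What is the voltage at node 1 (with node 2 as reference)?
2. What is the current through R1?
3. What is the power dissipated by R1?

Nodal analysis, taking node 2 as the 0 V reference.
Source V1 fixes V_0 = 15 V.
KCL at each unknown node (sum of currents leaving = 0; resistances in Ω):
  Node 1: (V_1 - 15)/40 + (V_1 - 0)/50 = 0
Collecting terms: 0.045 × V_1 = 0.375  =>  V_1 = 8.333 V
Part 1:
  Read off the nodal solution: V_1 = 8.333 V
Part 2:
  I_R1 = (V_0 - V_1)/R1 = (15 - 8.333)/40 = 0.1667 A
  Magnitude: I_R1 = 0.1667 A
Part 3:
  I_R1 = (V_0 - V_1)/R1 = (15 - 8.333)/40 = 0.1667 A
  P_R1 = I_R1² × R1 = (0.1667)² × 40 = 1.111 W

Final answers:
1. V_1 = 8.333 V
2. I_R1 = 0.1667 A
3. P_R1 = 1.111 W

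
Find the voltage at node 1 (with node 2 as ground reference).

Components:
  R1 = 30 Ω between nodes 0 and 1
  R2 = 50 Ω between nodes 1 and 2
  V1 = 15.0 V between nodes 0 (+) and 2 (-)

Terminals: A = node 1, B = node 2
Nodal analysis, taking node 2 as the 0 V reference.
Source V1 fixes V_0 = 15 V.
KCL at each unknown node (sum of currents leaving = 0; resistances in Ω):
  Node 1: (V_1 - 15)/30 + (V_1 - 0)/50 = 0
Collecting terms: 0.05333 × V_1 = 0.5  =>  V_1 = 9.375 V
The requested potential is V_1 = 9.375 V.

Final answer: V_1 = 9.375 V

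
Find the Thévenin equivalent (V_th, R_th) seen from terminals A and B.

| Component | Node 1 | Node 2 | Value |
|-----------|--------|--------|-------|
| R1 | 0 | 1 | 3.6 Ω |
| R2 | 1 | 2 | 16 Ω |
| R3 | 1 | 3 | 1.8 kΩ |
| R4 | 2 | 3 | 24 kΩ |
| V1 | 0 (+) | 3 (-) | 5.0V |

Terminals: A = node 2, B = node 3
Step 1 — V_th is the open-circuit voltage V_A - V_B (nothing connected across the terminals).
Nodal analysis, taking node 3 as the 0 V reference.
Source V1 fixes V_0 = 5 V.
KCL at each unknown node (sum of currents leaving = 0; resistances in Ω):
  Node 1: (V_1 - 5)/3.6 + (V_1 - V_2)/16 + (V_1 - 0)/1800 = 0
  Node 2: (V_2 - V_1)/16 + (V_2 - 0)/24000 = 0
Collecting terms (coefficients in siemens):
  0.3408·V_1 - 0.0625·V_2 = 1.389
  0.06254·V_2 - 0.0625·V_1 = 0
Determinant D = (0.3408)(0.06254) - (-0.0625)(-0.0625) = 0.01741
V_1 = [(1.389)(0.06254) - (-0.0625)(0)]/D = 4.989 V
V_2 = [(0.3408)(0) - (1.389)(-0.0625)]/D = 4.986 V
V_th = V_2 - V_3 = 4.986 - 0 = 4.986 V
Step 2 — R_th: zero the source — replace V1 by a short circuit (node 3 merges into node 0) — and find the resistance seen between A (node 2) and B (node 0).
Reduce the network between node 2 (A) and node 0 (B) by series/parallel combination:
  Rp1 = R1 ‖ R3 (parallel, both between nodes 0 and 1) = 1/(1/3.6 + 1/1800) = 3.593 Ω
  Rs1 = R2 + Rp1 (series, joined only at node 1) = 16 + 3.593 = 19.59 Ω
  Rp2 = R4 ‖ Rs1 (parallel, both between nodes 0 and 2) = 1/(1/24000 + 1/19.59) = 19.58 Ω
R_th = 19.58 Ω

Final answer: V_th = 4.986 V, R_th = 19.58 Ω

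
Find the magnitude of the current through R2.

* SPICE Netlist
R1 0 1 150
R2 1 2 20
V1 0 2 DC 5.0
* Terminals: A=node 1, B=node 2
Nodal analysis, taking node 2 as the 0 V reference.
Source V1 fixes V_0 = 5 V.
KCL at each unknown node (sum of currents leaving = 0; resistances in Ω):
  Node 1: (V_1 - 5)/150 + (V_1 - 0)/20 = 0
Collecting terms: 0.05667 × V_1 = 0.03333  =>  V_1 = 0.5882 V
I_R2 = (V_1 - V_2)/R2 = (0.5882 - 0)/20 = 0.02941 A
|I_R2| = 0.02941 A

Final answer: |I_R2| = 0.02941 A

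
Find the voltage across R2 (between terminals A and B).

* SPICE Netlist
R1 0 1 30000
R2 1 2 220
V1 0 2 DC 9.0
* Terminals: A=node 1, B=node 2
R1 and R2 are in series across V1 (node 0 → node 1 → node 2), and the output A–B is taken across R2, so this is a voltage divider.
Series current: I = V1/(R1 + R2) = 9/(30000 + 220) = 9/30220 = 0.0002978 A
V_R2 = I × R2 = V1 × R2/(R1 + R2) = 9 × 220/30220 = 0.06552 V

Final answer: 0.06552 V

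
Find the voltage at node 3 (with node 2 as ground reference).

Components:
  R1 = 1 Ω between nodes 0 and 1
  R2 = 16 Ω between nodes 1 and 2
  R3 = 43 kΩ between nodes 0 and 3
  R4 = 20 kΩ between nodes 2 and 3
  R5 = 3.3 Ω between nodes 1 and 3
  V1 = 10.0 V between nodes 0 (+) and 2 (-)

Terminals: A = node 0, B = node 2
Nodal analysis, taking node 2 as the 0 V reference.
Source V1 fixes V_0 = 10 V.
KCL at each unknown node (sum of currents leaving = 0; resistances in Ω):
  Node 1: (V_1 - 10)/1 + (V_1 - 0)/16 + (V_1 - V_3)/3.3 = 0
  Node 3: (V_3 - 10)/43000 + (V_3 - 0)/20000 + (V_3 - V_1)/3.3 = 0
Collecting terms (coefficients in siemens):
  1.366·V_1 - 0.303·V_3 = 10
  0.3031·V_3 - 0.303·V_1 = 0.0002326
Determinant D = (1.366)(0.3031) - (-0.303)(-0.303) = 0.3221
V_1 = [(10)(0.3031) - (-0.303)(0.0002326)]/D = 9.411 V
V_3 = [(1.366)(0.0002326) - (10)(-0.303)]/D = 9.41 V
The requested potential is V_3 = 9.41 V.

Final answer: V_3 = 9.41 V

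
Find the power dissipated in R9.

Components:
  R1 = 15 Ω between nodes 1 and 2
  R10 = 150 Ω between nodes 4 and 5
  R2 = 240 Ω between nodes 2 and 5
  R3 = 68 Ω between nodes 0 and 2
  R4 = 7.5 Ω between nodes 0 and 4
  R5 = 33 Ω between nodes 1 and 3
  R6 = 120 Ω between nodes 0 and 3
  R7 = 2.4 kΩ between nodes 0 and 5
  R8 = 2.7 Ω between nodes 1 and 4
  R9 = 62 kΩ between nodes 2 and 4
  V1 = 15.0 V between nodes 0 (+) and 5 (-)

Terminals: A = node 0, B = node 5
Nodal analysis, taking node 5 as the 0 V reference.
Source V1 fixes V_0 = 15 V.
KCL at each unknown node (sum of currents leaving = 0; resistances in Ω):
  Node 1: (V_1 - V_2)/15 + (V_1 - V_3)/33 + (V_1 - V_4)/2.7 = 0
  Node 2: (V_2 - V_1)/15 + (V_2 - 0)/240 + (V_2 - 15)/68 + (V_2 - V_4)/62000 = 0
  Node 3: (V_3 - V_1)/33 + (V_3 - 15)/120 = 0
  Node 4: (V_4 - 15)/7.5 + (V_4 - V_1)/2.7 + (V_4 - V_2)/62000 + (V_4 - 0)/150 = 0
Collecting terms (coefficients in siemens):
  0.4673·V_1 - 0.06667·V_2 - 0.0303·V_3 - 0.3704·V_4 = 0
  0.08556·V_2 - 0.06667·V_1 - 0.00001613·V_4 = 0.2206
  0.03864·V_3 - 0.0303·V_1 = 0.125
  0.5104·V_4 - 0.3704·V_1 - 0.00001613·V_2 = 2
Solving these 4 simultaneous equations (Gaussian elimination) gives:
  V_1 = 14.01 V, V_2 = 13.5 V, V_3 = 14.23 V, V_4 = 14.09 V
I_R9 = (V_2 - V_4)/R9 = (13.5 - 14.09)/62000 = -0.000009477 A
P_R9 = I_R9² × R9 = (-0.000009477)² × 62000 = 0.000005569 W

Final answer: 5.569e-06 W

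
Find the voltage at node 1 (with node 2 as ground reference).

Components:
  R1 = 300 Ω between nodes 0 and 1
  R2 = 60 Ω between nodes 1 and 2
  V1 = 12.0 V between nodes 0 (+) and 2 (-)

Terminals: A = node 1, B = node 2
Nodal analysis, taking node 2 as the 0 V reference.
Source V1 fixes V_0 = 12 V.
KCL at each unknown node (sum of currents leaving = 0; resistances in Ω):
  Node 1: (V_1 - 12)/300 + (V_1 - 0)/60 = 0
Collecting terms: 0.02 × V_1 = 0.04  =>  V_1 = 2 V
The requested potential is V_1 = 2 V.

Final answer: V_1 = 2 V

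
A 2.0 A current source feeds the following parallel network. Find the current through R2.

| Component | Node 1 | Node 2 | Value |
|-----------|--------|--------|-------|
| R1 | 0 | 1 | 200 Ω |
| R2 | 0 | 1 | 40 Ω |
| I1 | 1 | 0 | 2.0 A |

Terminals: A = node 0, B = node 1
All resistors sit directly between nodes 0 and 1, so they are in parallel and share one voltage V; the full source current 2 A splits among them.
1/R_par = 1/200 + 1/40 = 0.03 S  =>  R_par = 33.33 Ω
V = I × R_par = 2 × 33.33 = 66.67 V
I_R2 = V/R2 = 66.67/40 = 1.667 A

Final answer: 1.667 A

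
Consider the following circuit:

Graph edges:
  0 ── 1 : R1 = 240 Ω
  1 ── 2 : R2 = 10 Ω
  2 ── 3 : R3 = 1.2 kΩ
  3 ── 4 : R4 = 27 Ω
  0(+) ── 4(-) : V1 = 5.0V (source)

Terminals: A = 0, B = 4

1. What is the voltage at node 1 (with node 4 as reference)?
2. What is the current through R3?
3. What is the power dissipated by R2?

Nodal analysis, taking node 4 as the 0 V reference.
Source V1 fixes V_0 = 5 V.
KCL at each unknown node (sum of currents leaving = 0; resistances in Ω):
  Node 1: (V_1 - 5)/240 + (V_1 - V_2)/10 = 0
  Node 2: (V_2 - V_1)/10 + (V_2 - V_3)/1200 = 0
  Node 3: (V_3 - V_2)/1200 + (V_3 - 0)/27 = 0
Collecting terms (coefficients in siemens):
  0.1042·V_1 - 0.1·V_2 = 0.02083
  0.1008·V_2 - 0.1·V_1 - 0.0008333·V_3 = 0
  0.03787·V_3 - 0.0008333·V_2 = 0
Solving these 3 simultaneous equations (Gaussian elimination) gives:
  V_1 = 4.188 V, V_2 = 4.154 V, V_3 = 0.0914 V
Part 1:
  Read off the nodal solution: V_1 = 4.188 V
Part 2:
  I_R3 = (V_2 - V_3)/R3 = (4.154 - 0.0914)/1200 = 0.003385 A
  Magnitude: I_R3 = 0.003385 A
Part 3:
  I_R2 = (V_1 - V_2)/R2 = (4.188 - 4.154)/10 = 0.003385 A
  P_R2 = I_R2² × R2 = (0.003385)² × 10 = 0.0001146 W

Final answers:
1. V_1 = 4.188 V
2. I_R3 = 0.003385 A
3. P_R2 = 0.0001146 W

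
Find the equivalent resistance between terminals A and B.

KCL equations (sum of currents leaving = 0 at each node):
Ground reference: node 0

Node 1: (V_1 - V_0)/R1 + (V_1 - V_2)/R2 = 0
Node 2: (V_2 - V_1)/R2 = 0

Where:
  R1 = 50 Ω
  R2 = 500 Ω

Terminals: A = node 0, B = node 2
Reduce the network between node 0 (A) and node 2 (B) by series/parallel combination:
  Rs1 = R1 + R2 (series, joined only at node 1) = 50 + 500 = 550 Ω
R_eq = 550 Ω

Final answer: 550 Ω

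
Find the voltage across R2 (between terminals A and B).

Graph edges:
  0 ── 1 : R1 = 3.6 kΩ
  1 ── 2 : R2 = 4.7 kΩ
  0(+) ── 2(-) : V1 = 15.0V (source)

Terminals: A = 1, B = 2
R1 and R2 are in series across V1 (node 0 → node 1 → node 2), and the output A–B is taken across R2, so this is a voltage divider.
Series current: I = V1/(R1 + R2) = 15/(3600 + 4700) = 15/8300 = 0.001807 A
V_R2 = I × R2 = V1 × R2/(R1 + R2) = 15 × 4700/8300 = 8.494 V

Final answer: 8.494 V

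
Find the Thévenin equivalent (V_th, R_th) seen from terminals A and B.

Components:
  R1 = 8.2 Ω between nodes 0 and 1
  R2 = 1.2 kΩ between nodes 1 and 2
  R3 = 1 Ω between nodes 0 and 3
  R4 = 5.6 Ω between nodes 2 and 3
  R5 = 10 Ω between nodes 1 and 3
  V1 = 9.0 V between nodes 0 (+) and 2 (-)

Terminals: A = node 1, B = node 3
Step 1 — V_th is the open-circuit voltage V_A - V_B (nothing connected across the terminals).
Nodal analysis, taking node 2 as the 0 V reference.
Source V1 fixes V_0 = 9 V.
KCL at each unknown node (sum of currents leaving = 0; resistances in Ω):
  Node 1: (V_1 - 9)/8.2 + (V_1 - 0)/1200 + (V_1 - V_3)/10 = 0
  Node 3: (V_3 - 9)/1 + (V_3 - 0)/5.6 + (V_3 - V_1)/10 = 0
Collecting terms (coefficients in siemens):
  0.2228·V_1 - 0.1·V_3 = 1.098
  1.279·V_3 - 0.1·V_1 = 9
Determinant D = (0.2228)(1.279) - (-0.1)(-0.1) = 0.2748
V_1 = [(1.098)(1.279) - (-0.1)(9)]/D = 8.38 V
V_3 = [(0.2228)(9) - (1.098)(-0.1)]/D = 7.695 V
V_th = V_1 - V_3 = 8.38 - 7.695 = 0.6858 V
Step 2 — R_th: zero the source — replace V1 by a short circuit (node 2 merges into node 0) — and find the resistance seen between A (node 1) and B (node 3).
Reduce the network between node 1 (A) and node 3 (B) by series/parallel combination:
  Rp1 = R1 ‖ R2 (parallel, both between nodes 0 and 1) = 1/(1/8.2 + 1/1200) = 8.144 Ω
  Rp2 = R3 ‖ R4 (parallel, both between nodes 0 and 3) = 1/(1/1 + 1/5.6) = 0.8485 Ω
  Rs1 = Rp1 + Rp2 (series, joined only at node 0) = 8.144 + 0.8485 = 8.993 Ω
  Rp3 = R5 ‖ Rs1 (parallel, both between nodes 1 and 3) = 1/(1/10 + 1/8.993) = 4.735 Ω
R_th = 4.735 Ω

Final answer: V_th = 0.6858 V, R_th = 4.735 Ω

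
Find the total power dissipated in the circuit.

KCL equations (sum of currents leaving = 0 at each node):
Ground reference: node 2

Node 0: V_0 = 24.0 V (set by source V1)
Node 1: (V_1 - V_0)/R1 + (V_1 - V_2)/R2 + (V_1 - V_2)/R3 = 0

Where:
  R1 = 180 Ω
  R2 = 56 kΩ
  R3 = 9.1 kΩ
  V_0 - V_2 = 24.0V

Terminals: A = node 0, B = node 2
Nodal analysis, taking node 2 as the 0 V reference.
Source V1 fixes V_0 = 24 V.
KCL at each unknown node (sum of currents leaving = 0; resistances in Ω):
  Node 1: (V_1 - 24)/180 + (V_1 - 0)/56000 + (V_1 - 0)/9100 = 0
Collecting terms: 0.005683 × V_1 = 0.1333  =>  V_1 = 23.46 V
Power in each resistor, P = (ΔV)²/R:
  P_R1 = (24 - 23.46)²/180 = 0.001617 W
  P_R2 = (23.46 - 0)²/56000 = 0.009829 W
  P_R3 = (23.46 - 0)²/9100 = 0.06048 W
P_total = P_R1 + P_R2 + P_R3 = 0.07193 W

Final answer: 0.07193 W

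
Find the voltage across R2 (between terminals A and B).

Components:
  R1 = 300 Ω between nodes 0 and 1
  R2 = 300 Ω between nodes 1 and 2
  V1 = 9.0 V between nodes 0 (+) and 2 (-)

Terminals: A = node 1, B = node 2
R1 and R2 are in series across V1 (node 0 → node 1 → node 2), and the output A–B is taken across R2, so this is a voltage divider.
Series current: I = V1/(R1 + R2) = 9/(300 + 300) = 9/600 = 0.015 A
V_R2 = I × R2 = V1 × R2/(R1 + R2) = 9 × 300/600 = 4.5 V

Final answer: 4.5 V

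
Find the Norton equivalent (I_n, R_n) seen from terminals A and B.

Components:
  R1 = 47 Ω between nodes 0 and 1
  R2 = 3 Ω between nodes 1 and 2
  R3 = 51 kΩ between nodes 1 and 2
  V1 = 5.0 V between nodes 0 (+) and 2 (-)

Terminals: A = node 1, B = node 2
Find the Thévenin equivalent first; then I_n = V_th/R_th and R_n = R_th.
Step 1 — V_th is the open-circuit voltage V_A - V_B (nothing connected across the terminals).
Nodal analysis, taking node 2 as the 0 V reference.
Source V1 fixes V_0 = 5 V.
KCL at each unknown node (sum of currents leaving = 0; resistances in Ω):
  Node 1: (V_1 - 5)/47 + (V_1 - 0)/3 + (V_1 - 0)/51000 = 0
Collecting terms: 0.3546 × V_1 = 0.1064  =>  V_1 = 0.3 V
V_th = V_1 - V_2 = 0.3 - 0 = 0.3 V
Step 2 — R_th: zero the source — replace V1 by a short circuit (node 2 merges into node 0) — and find the resistance seen between A (node 1) and B (node 0).
Reduce the network between node 1 (A) and node 0 (B) by series/parallel combination:
  Rp1 = R1 ‖ R2 ‖ R3 (parallel, all between nodes 0 and 1) = 1/(1/47 + 1/3 + 1/51000) = 2.82 Ω
R_th = 2.82 Ω
I_n = V_th/R_th = 0.3/2.82 = 0.1064 A, and R_n = R_th = 2.82 Ω

Final answer: I_n = 0.1064 A, R_n = 2.82 Ω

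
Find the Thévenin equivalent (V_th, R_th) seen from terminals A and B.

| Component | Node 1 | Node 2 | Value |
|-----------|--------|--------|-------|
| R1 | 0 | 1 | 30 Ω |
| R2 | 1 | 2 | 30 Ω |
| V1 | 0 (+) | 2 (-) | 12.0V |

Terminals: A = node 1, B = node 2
Step 1 — V_th is the open-circuit voltage V_A - V_B (nothing connected across the terminals).
Nodal analysis, taking node 2 as the 0 V reference.
Source V1 fixes V_0 = 12 V.
KCL at each unknown node (sum of currents leaving = 0; resistances in Ω):
  Node 1: (V_1 - 12)/30 + (V_1 - 0)/30 = 0
Collecting terms: 0.06667 × V_1 = 0.4  =>  V_1 = 6 V
V_th = V_1 - V_2 = 6 - 0 = 6 V
Step 2 — R_th: zero the source — replace V1 by a short circuit (node 2 merges into node 0) — and find the resistance seen between A (node 1) and B (node 0).
Reduce the network between node 1 (A) and node 0 (B) by series/parallel combination:
  Rp1 = R1 ‖ R2 (parallel, both between nodes 0 and 1) = 1/(1/30 + 1/30) = 15 Ω
R_th = 15 Ω

Final answer: V_th = 6 V, R_th = 15 Ω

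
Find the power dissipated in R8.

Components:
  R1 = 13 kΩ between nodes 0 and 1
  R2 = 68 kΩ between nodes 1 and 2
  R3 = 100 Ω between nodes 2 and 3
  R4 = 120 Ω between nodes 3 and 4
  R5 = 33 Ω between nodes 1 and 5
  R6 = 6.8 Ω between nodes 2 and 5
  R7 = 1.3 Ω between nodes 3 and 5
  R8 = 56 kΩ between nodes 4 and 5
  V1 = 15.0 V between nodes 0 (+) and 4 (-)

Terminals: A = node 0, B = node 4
Nodal analysis, taking node 4 as the 0 V reference.
Source V1 fixes V_0 = 15 V.
KCL at each unknown node (sum of currents leaving = 0; resistances in Ω):
  Node 1: (V_1 - 15)/13000 + (V_1 - V_2)/68000 + (V_1 - V_5)/33 = 0
  Node 2: (V_2 - V_1)/68000 + (V_2 - V_3)/100 + (V_2 - V_5)/6.8 = 0
  Node 3: (V_3 - V_2)/100 + (V_3 - 0)/120 + (V_3 - V_5)/1.3 = 0
  Node 5: (V_5 - V_1)/33 + (V_5 - V_2)/6.8 + (V_5 - V_3)/1.3 + (V_5 - 0)/56000 = 0
Collecting terms (coefficients in siemens):
  0.03039·V_1 - 0.00001471·V_2 - 0.0303·V_5 = 0.001154
  0.1571·V_2 - 0.00001471·V_1 - 0.01·V_3 - 0.1471·V_5 = 0
  0.7876·V_3 - 0.01·V_2 - 0.7692·V_5 = 0
  0.9466·V_5 - 0.0303·V_1 - 0.1471·V_2 - 0.7692·V_3 = 0
Solving these 4 simultaneous equations (Gaussian elimination) gives:
  V_1 = 0.1756 V, V_2 = 0.1379 V, V_3 = 0.1365 V, V_5 = 0.138 V
I_R8 = (V_4 - V_5)/R8 = (0 - 0.138)/56000 = -0.000002464 A
P_R8 = I_R8² × R8 = (-0.000002464)² × 56000 = 0.0000003401 W

Final answer: 3.401e-07 W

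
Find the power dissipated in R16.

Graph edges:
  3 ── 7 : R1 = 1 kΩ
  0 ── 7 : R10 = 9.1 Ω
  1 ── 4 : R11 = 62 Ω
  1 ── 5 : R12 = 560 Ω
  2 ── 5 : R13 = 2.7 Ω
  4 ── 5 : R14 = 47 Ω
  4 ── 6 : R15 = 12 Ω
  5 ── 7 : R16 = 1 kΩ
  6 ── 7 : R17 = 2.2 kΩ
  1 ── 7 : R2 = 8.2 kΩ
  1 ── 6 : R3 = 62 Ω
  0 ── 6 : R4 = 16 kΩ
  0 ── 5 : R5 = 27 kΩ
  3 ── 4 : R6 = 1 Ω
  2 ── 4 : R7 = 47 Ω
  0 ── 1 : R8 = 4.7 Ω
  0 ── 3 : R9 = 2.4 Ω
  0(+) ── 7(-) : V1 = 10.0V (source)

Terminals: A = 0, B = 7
Nodal analysis, taking node 7 as the 0 V reference.
Source V1 fixes V_0 = 10 V.
KCL at each unknown node (sum of currents leaving = 0; resistances in Ω):
  Node 1: (V_1 - 0)/8200 + (V_1 - V_6)/62 + (V_1 - 10)/4.7 + (V_1 - V_4)/62 + (V_1 - V_5)/560 = 0
  Node 2: (V_2 - V_4)/47 + (V_2 - V_5)/2.7 = 0
  Node 3: (V_3 - 0)/1000 + (V_3 - V_4)/1 + (V_3 - 10)/2.4 = 0
  Node 4: (V_4 - V_3)/1 + (V_4 - V_2)/47 + (V_4 - V_1)/62 + (V_4 - V_5)/47 + (V_4 - V_6)/12 = 0
  Node 5: (V_5 - 10)/27000 + (V_5 - V_1)/560 + (V_5 - V_2)/2.7 + (V_5 - V_4)/47 + (V_5 - 0)/1000 = 0
  Node 6: (V_6 - V_1)/62 + (V_6 - 10)/16000 + (V_6 - V_4)/12 + (V_6 - 0)/2200 = 0
Collecting terms (coefficients in siemens):
  0.2469·V_1 - 0.01613·V_4 - 0.001786·V_5 - 0.01613·V_6 = 2.128
  0.3916·V_2 - 0.02128·V_4 - 0.3704·V_5 = 0
  1.418·V_3 - 1·V_4 = 4.167
  1.142·V_4 - 0.01613·V_1 - 0.02128·V_2 - 1·V_3 - 0.02128·V_5 - 0.08333·V_6 = 0
  0.3945·V_5 - 0.001786·V_1 - 0.3704·V_2 - 0.02128·V_4 = 0.0003704
  0.09998·V_6 - 0.01613·V_1 - 0.08333·V_4 = 0.000625
Solving these 6 simultaneous equations (Gaussian elimination) gives:
  V_1 = 9.982 V, V_2 = 9.726 V, V_3 = 9.948 V, V_4 = 9.937 V
  V_5 = 9.714 V, V_6 = 9.899 V
I_R16 = (V_5 - V_7)/R16 = (9.714 - 0)/1000 = 0.009714 A
P_R16 = I_R16² × R16 = (0.009714)² × 1000 = 0.09436 W

Final answer: 0.09436 W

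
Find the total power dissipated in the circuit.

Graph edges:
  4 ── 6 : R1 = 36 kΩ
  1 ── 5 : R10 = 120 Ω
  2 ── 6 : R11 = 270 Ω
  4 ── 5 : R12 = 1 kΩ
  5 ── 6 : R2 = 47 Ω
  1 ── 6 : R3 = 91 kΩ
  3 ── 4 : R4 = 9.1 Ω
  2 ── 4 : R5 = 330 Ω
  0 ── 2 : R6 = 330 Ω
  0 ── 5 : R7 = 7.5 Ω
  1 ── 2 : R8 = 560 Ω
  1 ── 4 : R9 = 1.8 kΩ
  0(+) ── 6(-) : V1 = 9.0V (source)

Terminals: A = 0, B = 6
Nodal analysis, taking node 6 as the 0 V reference.
Source V1 fixes V_0 = 9 V.
KCL at each unknown node (sum of currents leaving = 0; resistances in Ω):
  Node 1: (V_1 - 0)/91000 + (V_1 - V_2)/560 + (V_1 - V_4)/1800 + (V_1 - V_5)/120 = 0
  Node 2: (V_2 - V_4)/330 + (V_2 - 9)/330 + (V_2 - V_1)/560 + (V_2 - 0)/270 = 0
  Node 3: (V_3 - V_4)/9.1 = 0
  Node 4: (V_4 - 0)/36000 + (V_4 - V_3)/9.1 + (V_4 - V_2)/330 + (V_4 - V_1)/1800 + (V_4 - V_5)/1000 = 0
  Node 5: (V_5 - 0)/47 + (V_5 - 9)/7.5 + (V_5 - V_1)/120 + (V_5 - V_4)/1000 = 0
Collecting terms (coefficients in siemens):
  0.01069·V_1 - 0.001786·V_2 - 0.0005556·V_4 - 0.008333·V_5 = 0
  0.01155·V_2 - 0.001786·V_1 - 0.00303·V_4 = 0.02727
  0.1099·V_3 - 0.1099·V_4 = 0
  0.1145·V_4 - 0.0005556·V_1 - 0.00303·V_2 - 0.1099·V_3 - 0.001·V_5 = 0
  0.1639·V_5 - 0.008333·V_1 - 0.001·V_4 = 1.2
Solving these 5 simultaneous equations (Gaussian elimination) gives:
  V_1 = 7.156 V, V_2 = 4.993 V, V_3 = 5.814 V, V_4 = 5.814 V
  V_5 = 7.719 V
Power in each resistor, P = (ΔV)²/R:
  P_R1 = (5.814 - 0)²/36000 = 0.0009391 W
  P_R2 = (7.719 - 0)²/47 = 1.268 W
  P_R3 = (7.156 - 0)²/91000 = 0.0005628 W
  P_R4 = (5.814 - 5.814)²/9.1 = 0 W
  P_R5 = (4.993 - 5.814)²/330 = 0.002044 W
  P_R6 = (9 - 4.993)²/330 = 0.04865 W
  P_R7 = (9 - 7.719)²/7.5 = 0.2189 W
  P_R8 = (7.156 - 4.993)²/560 = 0.008356 W
  P_R9 = (7.156 - 5.814)²/1800 = 0.001001 W
  P_R10 = (7.156 - 7.719)²/120 = 0.002636 W
  P_R11 = (4.993 - 0)²/270 = 0.09234 W
  P_R12 = (5.814 - 7.719)²/1000 = 0.003627 W
P_total = P_R1 + P_R2 + P_R3 + P_R4 + P_R5 + P_R6 + P_R7 + P_R8 + P_R9 + P_R10 + P_R11 + P_R12 = 1.647 W

Final answer: 1.647 W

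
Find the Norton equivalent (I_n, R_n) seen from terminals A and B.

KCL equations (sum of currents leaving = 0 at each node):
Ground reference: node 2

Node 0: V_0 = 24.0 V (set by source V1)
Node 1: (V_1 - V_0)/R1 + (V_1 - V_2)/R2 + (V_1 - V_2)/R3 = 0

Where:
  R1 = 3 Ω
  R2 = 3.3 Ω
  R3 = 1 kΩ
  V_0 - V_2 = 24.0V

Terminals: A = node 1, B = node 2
Find the Thévenin equivalent first; then I_n = V_th/R_th and R_n = R_th.
Step 1 — V_th is the open-circuit voltage V_A - V_B (nothing connected across the terminals).
Nodal analysis, taking node 2 as the 0 V reference.
Source V1 fixes V_0 = 24 V.
KCL at each unknown node (sum of currents leaving = 0; resistances in Ω):
  Node 1: (V_1 - 24)/3 + (V_1 - 0)/3.3 + (V_1 - 0)/1000 = 0
Collecting terms: 0.6374 × V_1 = 8  =>  V_1 = 12.55 V
V_th = V_1 - V_2 = 12.55 - 0 = 12.55 V
Step 2 — R_th: zero the source — replace V1 by a short circuit (node 2 merges into node 0) — and find the resistance seen between A (node 1) and B (node 0).
Reduce the network between node 1 (A) and node 0 (B) by series/parallel combination:
  Rp1 = R1 ‖ R2 ‖ R3 (parallel, all between nodes 0 and 1) = 1/(1/3 + 1/3.3 + 1/1000) = 1.569 Ω
R_th = 1.569 Ω
I_n = V_th/R_th = 12.55/1.569 = 8 A, and R_n = R_th = 1.569 Ω

Final answer: I_n = 8 A, R_n = 1.569 Ω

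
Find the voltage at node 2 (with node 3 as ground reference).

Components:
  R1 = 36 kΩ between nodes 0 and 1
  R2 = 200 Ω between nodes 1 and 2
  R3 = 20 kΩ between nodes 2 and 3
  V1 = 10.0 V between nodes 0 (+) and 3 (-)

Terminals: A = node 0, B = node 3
Nodal analysis, taking node 3 as the 0 V reference.
Source V1 fixes V_0 = 10 V.
KCL at each unknown node (sum of currents leaving = 0; resistances in Ω):
  Node 1: (V_1 - 10)/36000 + (V_1 - V_2)/200 = 0
  Node 2: (V_2 - V_1)/200 + (V_2 - 0)/20000 = 0
Collecting terms (coefficients in siemens):
  0.005028·V_1 - 0.005·V_2 = 0.0002778
  0.00505·V_2 - 0.005·V_1 = 0
Determinant D = (0.005028)(0.00505) - (-0.005)(-0.005) = 0.0000003903
V_1 = [(0.0002778)(0.00505) - (-0.005)(0)]/D = 3.594 V
V_2 = [(0.005028)(0) - (0.0002778)(-0.005)]/D = 3.559 V
The requested potential is V_2 = 3.559 V.

Final answer: V_2 = 3.559 V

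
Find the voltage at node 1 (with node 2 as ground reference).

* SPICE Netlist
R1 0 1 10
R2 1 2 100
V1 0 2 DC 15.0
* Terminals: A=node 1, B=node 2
Nodal analysis, taking node 2 as the 0 V reference.
Source V1 fixes V_0 = 15 V.
KCL at each unknown node (sum of currents leaving = 0; resistances in Ω):
  Node 1: (V_1 - 15)/10 + (V_1 - 0)/100 = 0
Collecting terms: 0.11 × V_1 = 1.5  =>  V_1 = 13.64 V
The requested potential is V_1 = 13.64 V.

Final answer: V_1 = 13.64 V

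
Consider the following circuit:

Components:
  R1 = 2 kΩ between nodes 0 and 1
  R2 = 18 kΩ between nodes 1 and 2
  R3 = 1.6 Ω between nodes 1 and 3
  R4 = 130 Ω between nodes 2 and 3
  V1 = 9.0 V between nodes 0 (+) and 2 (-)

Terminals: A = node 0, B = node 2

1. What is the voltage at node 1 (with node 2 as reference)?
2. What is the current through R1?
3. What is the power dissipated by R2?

Nodal analysis, taking node 2 as the 0 V reference.
Source V1 fixes V_0 = 9 V.
KCL at each unknown node (sum of currents leaving = 0; resistances in Ω):
  Node 1: (V_1 - 9)/2000 + (V_1 - 0)/18000 + (V_1 - V_3)/1.6 = 0
  Node 3: (V_3 - V_1)/1.6 + (V_3 - 0)/130 = 0
Collecting terms (coefficients in siemens):
  0.6256·V_1 - 0.625·V_3 = 0.0045
  0.6327·V_3 - 0.625·V_1 = 0
Determinant D = (0.6256)(0.6327) - (-0.625)(-0.625) = 0.005159
V_1 = [(0.0045)(0.6327) - (-0.625)(0)]/D = 0.5519 V
V_3 = [(0.6256)(0) - (0.0045)(-0.625)]/D = 0.5451 V
Part 1:
  Read off the nodal solution: V_1 = 0.5519 V
Part 2:
  I_R1 = (V_0 - V_1)/R1 = (9 - 0.5519)/2000 = 0.004224 A
  Magnitude: I_R1 = 0.004224 A
Part 3:
  I_R2 = (V_1 - V_2)/R2 = (0.5519 - 0)/18000 = 0.00003066 A
  P_R2 = I_R2² × R2 = (0.00003066)² × 18000 = 0.00001692 W

Final answers:
1. V_1 = 0.5519 V
2. I_R1 = 0.004224 A
3. P_R2 = 1.692e-05 W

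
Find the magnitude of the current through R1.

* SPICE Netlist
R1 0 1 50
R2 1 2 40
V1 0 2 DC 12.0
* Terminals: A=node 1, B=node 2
Nodal analysis, taking node 2 as the 0 V reference.
Source V1 fixes V_0 = 12 V.
KCL at each unknown node (sum of currents leaving = 0; resistances in Ω):
  Node 1: (V_1 - 12)/50 + (V_1 - 0)/40 = 0
Collecting terms: 0.045 × V_1 = 0.24  =>  V_1 = 5.333 V
I_R1 = (V_0 - V_1)/R1 = (12 - 5.333)/50 = 0.1333 A
|I_R1| = 0.1333 A

Final answer: |I_R1| = 0.1333 A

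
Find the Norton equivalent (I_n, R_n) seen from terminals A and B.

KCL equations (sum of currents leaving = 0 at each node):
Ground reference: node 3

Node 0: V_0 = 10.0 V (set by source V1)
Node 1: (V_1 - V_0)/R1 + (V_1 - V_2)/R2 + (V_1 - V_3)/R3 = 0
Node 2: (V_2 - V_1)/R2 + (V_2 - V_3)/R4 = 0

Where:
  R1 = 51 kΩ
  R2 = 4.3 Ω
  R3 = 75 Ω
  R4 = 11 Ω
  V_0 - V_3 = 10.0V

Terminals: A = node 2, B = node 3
Find the Thévenin equivalent first; then I_n = V_th/R_th and R_n = R_th.
Step 1 — V_th is the open-circuit voltage V_A - V_B (nothing connected across the terminals).
Nodal analysis, taking node 3 as the 0 V reference.
Source V1 fixes V_0 = 10 V.
KCL at each unknown node (sum of currents leaving = 0; resistances in Ω):
  Node 1: (V_1 - 10)/51000 + (V_1 - V_2)/4.3 + (V_1 - 0)/75 = 0
  Node 2: (V_2 - V_1)/4.3 + (V_2 - 0)/11 = 0
Collecting terms (coefficients in siemens):
  0.2459·V_1 - 0.2326·V_2 = 0.0001961
  0.3235·V_2 - 0.2326·V_1 = 0
Determinant D = (0.2459)(0.3235) - (-0.2326)(-0.2326) = 0.02546
V_1 = [(0.0001961)(0.3235) - (-0.2326)(0)]/D = 0.002491 V
V_2 = [(0.2459)(0) - (0.0001961)(-0.2326)]/D = 0.001791 V
V_th = V_2 - V_3 = 0.001791 - 0 = 0.001791 V
Step 2 — R_th: zero the source — replace V1 by a short circuit (node 3 merges into node 0) — and find the resistance seen between A (node 2) and B (node 0).
Reduce the network between node 2 (A) and node 0 (B) by series/parallel combination:
  Rp1 = R1 ‖ R3 (parallel, both between nodes 0 and 1) = 1/(1/51000 + 1/75) = 74.89 Ω
  Rs1 = R2 + Rp1 (series, joined only at node 1) = 4.3 + 74.89 = 79.19 Ω
  Rp2 = R4 ‖ Rs1 (parallel, both between nodes 0 and 2) = 1/(1/11 + 1/79.19) = 9.658 Ω
R_th = 9.658 Ω
I_n = V_th/R_th = 0.001791/9.658 = 0.0001854 A, and R_n = R_th = 9.658 Ω

Final answer: I_n = 0.0001854 A, R_n = 9.658 Ω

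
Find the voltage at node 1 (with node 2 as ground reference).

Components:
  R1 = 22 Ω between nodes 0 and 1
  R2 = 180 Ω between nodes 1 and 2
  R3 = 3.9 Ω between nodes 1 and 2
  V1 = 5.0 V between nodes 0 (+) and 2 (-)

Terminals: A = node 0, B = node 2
Nodal analysis, taking node 2 as the 0 V reference.
Source V1 fixes V_0 = 5 V.
KCL at each unknown node (sum of currents leaving = 0; resistances in Ω):
  Node 1: (V_1 - 5)/22 + (V_1 - 0)/180 + (V_1 - 0)/3.9 = 0
Collecting terms: 0.3074 × V_1 = 0.2273  =>  V_1 = 0.7393 V
The requested potential is V_1 = 0.7393 V.

Final answer: V_1 = 0.7393 V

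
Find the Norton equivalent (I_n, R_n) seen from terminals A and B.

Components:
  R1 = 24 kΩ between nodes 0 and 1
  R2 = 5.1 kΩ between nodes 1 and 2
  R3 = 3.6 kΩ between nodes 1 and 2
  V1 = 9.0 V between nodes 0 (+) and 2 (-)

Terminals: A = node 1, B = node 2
Find the Thévenin equivalent first; then I_n = V_th/R_th and R_n = R_th.
Step 1 — V_th is the open-circuit voltage V_A - V_B (nothing connected across the terminals).
Nodal analysis, taking node 2 as the 0 V reference.
Source V1 fixes V_0 = 9 V.
KCL at each unknown node (sum of currents leaving = 0; resistances in Ω):
  Node 1: (V_1 - 9)/24000 + (V_1 - 0)/5100 + (V_1 - 0)/3600 = 0
Collecting terms: 0.0005155 × V_1 = 0.000375  =>  V_1 = 0.7274 V
V_th = V_1 - V_2 = 0.7274 - 0 = 0.7274 V
Step 2 — R_th: zero the source — replace V1 by a short circuit (node 2 merges into node 0) — and find the resistance seen between A (node 1) and B (node 0).
Reduce the network between node 1 (A) and node 0 (B) by series/parallel combination:
  Rp1 = R1 ‖ R2 ‖ R3 (parallel, all between nodes 0 and 1) = 1/(1/24000 + 1/5100 + 1/3600) = 1940 Ω
R_th = 1.94 kΩ
I_n = V_th/R_th = 0.7274/1940 = 0.000375 A, and R_n = R_th = 1.94 kΩ

Final answer: I_n = 0.000375 A, R_n = 1.94 kΩ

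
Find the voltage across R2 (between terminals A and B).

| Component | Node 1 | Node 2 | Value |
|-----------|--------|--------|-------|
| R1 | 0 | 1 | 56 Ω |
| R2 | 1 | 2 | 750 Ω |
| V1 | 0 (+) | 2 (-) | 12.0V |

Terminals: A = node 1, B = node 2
R1 and R2 are in series across V1 (node 0 → node 1 → node 2), and the output A–B is taken across R2, so this is a voltage divider.
Series current: I = V1/(R1 + R2) = 12/(56 + 750) = 12/806 = 0.01489 A
V_R2 = I × R2 = V1 × R2/(R1 + R2) = 12 × 750/806 = 11.17 V

Final answer: 11.17 V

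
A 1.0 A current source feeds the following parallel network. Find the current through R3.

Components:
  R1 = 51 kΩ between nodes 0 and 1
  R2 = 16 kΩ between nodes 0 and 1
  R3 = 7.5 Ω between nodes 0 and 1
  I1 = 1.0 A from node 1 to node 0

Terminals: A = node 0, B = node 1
All resistors sit directly between nodes 0 and 1, so they are in parallel and share one voltage V; the full source current 1 A splits among them.
1/R_par = 1/51000 + 1/16000 + 1/7.5 = 0.1334 S  =>  R_par = 7.495 Ω
V = I × R_par = 1 × 7.495 = 7.495 V
I_R3 = V/R3 = 7.495/7.5 = 0.9994 A

Final answer: 0.9994 A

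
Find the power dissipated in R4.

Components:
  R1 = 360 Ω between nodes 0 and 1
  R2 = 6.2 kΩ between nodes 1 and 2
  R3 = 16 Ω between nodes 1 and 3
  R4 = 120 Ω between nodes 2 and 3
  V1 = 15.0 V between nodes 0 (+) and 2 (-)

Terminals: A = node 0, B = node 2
Nodal analysis, taking node 2 as the 0 V reference.
Source V1 fixes V_0 = 15 V.
KCL at each unknown node (sum of currents leaving = 0; resistances in Ω):
  Node 1: (V_1 - 15)/360 + (V_1 - 0)/6200 + (V_1 - V_3)/16 = 0
  Node 3: (V_3 - V_1)/16 + (V_3 - 0)/120 = 0
Collecting terms (coefficients in siemens):
  0.06544·V_1 - 0.0625·V_3 = 0.04167
  0.07083·V_3 - 0.0625·V_1 = 0
Determinant D = (0.06544)(0.07083) - (-0.0625)(-0.0625) = 0.000729
V_1 = [(0.04167)(0.07083) - (-0.0625)(0)]/D = 4.048 V
V_3 = [(0.06544)(0) - (0.04167)(-0.0625)]/D = 3.572 V
I_R4 = (V_2 - V_3)/R4 = (0 - 3.572)/120 = -0.02977 A
P_R4 = I_R4² × R4 = (-0.02977)² × 120 = 0.1063 W

Final answer: 0.1063 W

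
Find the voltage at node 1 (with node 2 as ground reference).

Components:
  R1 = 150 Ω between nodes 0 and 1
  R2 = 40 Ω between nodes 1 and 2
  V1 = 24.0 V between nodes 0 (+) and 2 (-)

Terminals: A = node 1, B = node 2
Nodal analysis, taking node 2 as the 0 V reference.
Source V1 fixes V_0 = 24 V.
KCL at each unknown node (sum of currents leaving = 0; resistances in Ω):
  Node 1: (V_1 - 24)/150 + (V_1 - 0)/40 = 0
Collecting terms: 0.03167 × V_1 = 0.16  =>  V_1 = 5.053 V
The requested potential is V_1 = 5.053 V.

Final answer: V_1 = 5.053 V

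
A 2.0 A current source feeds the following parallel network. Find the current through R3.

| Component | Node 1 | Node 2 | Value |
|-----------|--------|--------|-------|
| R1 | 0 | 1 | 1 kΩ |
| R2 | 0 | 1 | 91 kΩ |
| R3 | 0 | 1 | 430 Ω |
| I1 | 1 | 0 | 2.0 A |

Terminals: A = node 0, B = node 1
All resistors sit directly between nodes 0 and 1, so they are in parallel and share one voltage V; the full source current 2 A splits among them.
1/R_par = 1/1000 + 1/91000 + 1/430 = 0.003337 S  =>  R_par = 299.7 Ω
V = I × R_par = 2 × 299.7 = 599.4 V
I_R3 = V/R3 = 599.4/430 = 1.394 A

Final answer: 1.394 A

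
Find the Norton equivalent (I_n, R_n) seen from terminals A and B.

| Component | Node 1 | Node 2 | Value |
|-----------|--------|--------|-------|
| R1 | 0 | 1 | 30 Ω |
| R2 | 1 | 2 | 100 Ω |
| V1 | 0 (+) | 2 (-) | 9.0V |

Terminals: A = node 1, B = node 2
Find the Thévenin equivalent first; then I_n = V_th/R_th and R_n = R_th.
Step 1 — V_th is the open-circuit voltage V_A - V_B (nothing connected across the terminals).
Nodal analysis, taking node 2 as the 0 V reference.
Source V1 fixes V_0 = 9 V.
KCL at each unknown node (sum of currents leaving = 0; resistances in Ω):
  Node 1: (V_1 - 9)/30 + (V_1 - 0)/100 = 0
Collecting terms: 0.04333 × V_1 = 0.3  =>  V_1 = 6.923 V
V_th = V_1 - V_2 = 6.923 - 0 = 6.923 V
Step 2 — R_th: zero the source — replace V1 by a short circuit (node 2 merges into node 0) — and find the resistance seen between A (node 1) and B (node 0).
Reduce the network between node 1 (A) and node 0 (B) by series/parallel combination:
  Rp1 = R1 ‖ R2 (parallel, both between nodes 0 and 1) = 1/(1/30 + 1/100) = 23.08 Ω
R_th = 23.08 Ω
I_n = V_th/R_th = 6.923/23.08 = 0.3 A, and R_n = R_th = 23.08 Ω

Final answer: I_n = 0.3 A, R_n = 23.08 Ω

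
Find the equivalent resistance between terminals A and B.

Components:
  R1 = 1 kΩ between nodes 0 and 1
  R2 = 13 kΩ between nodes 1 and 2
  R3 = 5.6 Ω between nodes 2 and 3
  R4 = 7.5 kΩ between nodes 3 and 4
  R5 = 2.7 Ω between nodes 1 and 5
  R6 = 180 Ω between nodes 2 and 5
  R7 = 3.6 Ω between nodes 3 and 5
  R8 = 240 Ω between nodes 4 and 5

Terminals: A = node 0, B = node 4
The network is not a plain series/parallel combination. Inject a 1 A test current into terminal A (node 0) and return it from terminal B (node 4); then R_eq = V_A / (1 A).
Nodal analysis, taking node 4 as the 0 V reference.
Current source I_test pushes 1 A into node 0 and draws it out of node 4.
KCL at each unknown node (sum of currents leaving = 0; resistances in Ω):
  Node 0: (V_0 - V_1)/1000 - 1 = 0
  Node 1: (V_1 - V_0)/1000 + (V_1 - V_2)/13000 + (V_1 - V_5)/2.7 = 0
  Node 2: (V_2 - V_1)/13000 + (V_2 - V_3)/5.6 + (V_2 - V_5)/180 = 0
  Node 3: (V_3 - V_2)/5.6 + (V_3 - 0)/7500 + (V_3 - V_5)/3.6 = 0
  Node 5: (V_5 - V_1)/2.7 + (V_5 - V_2)/180 + (V_5 - V_3)/3.6 + (V_5 - 0)/240 = 0
Collecting terms (coefficients in siemens):
  0.001·V_0 - 0.001·V_1 = 1
  0.3714·V_1 - 0.001·V_0 - 0.00007692·V_2 - 0.3704·V_5 = 0
  0.1842·V_2 - 0.00007692·V_1 - 0.1786·V_3 - 0.005556·V_5 = 0
  0.4565·V_3 - 0.1786·V_2 - 0.2778·V_5 = 0
  0.6579·V_5 - 0.3704·V_1 - 0.005556·V_2 - 0.2778·V_3 = 0
Solving these 5 simultaneous equations (Gaussian elimination) gives:
  V_0 = 1235 V, V_1 = 235.3 V, V_2 = 232.5 V, V_3 = 232.5 V
  V_5 = 232.6 V
R_eq = V_0 / 1 A = 1235 Ω = 1.235 kΩ

Final answer: 1.235 kΩ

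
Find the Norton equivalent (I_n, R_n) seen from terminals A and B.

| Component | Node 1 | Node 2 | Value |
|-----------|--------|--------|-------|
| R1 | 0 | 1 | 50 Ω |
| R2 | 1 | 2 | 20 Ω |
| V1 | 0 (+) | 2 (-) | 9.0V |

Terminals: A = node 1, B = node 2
Find the Thévenin equivalent first; then I_n = V_th/R_th and R_n = R_th.
Step 1 — V_th is the open-circuit voltage V_A - V_B (nothing connected across the terminals).
Nodal analysis, taking node 2 as the 0 V reference.
Source V1 fixes V_0 = 9 V.
KCL at each unknown node (sum of currents leaving = 0; resistances in Ω):
  Node 1: (V_1 - 9)/50 + (V_1 - 0)/20 = 0
Collecting terms: 0.07 × V_1 = 0.18  =>  V_1 = 2.571 V
V_th = V_1 - V_2 = 2.571 - 0 = 2.571 V
Step 2 — R_th: zero the source — replace V1 by a short circuit (node 2 merges into node 0) — and find the resistance seen between A (node 1) and B (node 0).
Reduce the network between node 1 (A) and node 0 (B) by series/parallel combination:
  Rp1 = R1 ‖ R2 (parallel, both between nodes 0 and 1) = 1/(1/50 + 1/20) = 14.29 Ω
R_th = 14.29 Ω
I_n = V_th/R_th = 2.571/14.29 = 0.18 A, and R_n = R_th = 14.29 Ω

Final answer: I_n = 0.18 A, R_n = 14.29 Ω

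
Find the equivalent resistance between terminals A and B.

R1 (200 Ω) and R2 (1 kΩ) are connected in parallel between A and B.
Reduce the network between node 0 (A) and node 1 (B) by series/parallel combination:
  Rp1 = R1 ‖ R2 (parallel, both between nodes 0 and 1) = 1/(1/200 + 1/1000) = 166.7 Ω
R_eq = 166.7 Ω

Final answer: 166.7 Ω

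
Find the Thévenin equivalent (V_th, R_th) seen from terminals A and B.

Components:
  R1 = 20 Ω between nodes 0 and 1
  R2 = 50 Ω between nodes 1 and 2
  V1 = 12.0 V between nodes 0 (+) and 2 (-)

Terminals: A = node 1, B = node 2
Step 1 — V_th is the open-circuit voltage V_A - V_B (nothing connected across the terminals).
Nodal analysis, taking node 2 as the 0 V reference.
Source V1 fixes V_0 = 12 V.
KCL at each unknown node (sum of currents leaving = 0; resistances in Ω):
  Node 1: (V_1 - 12)/20 + (V_1 - 0)/50 = 0
Collecting terms: 0.07 × V_1 = 0.6  =>  V_1 = 8.571 V
V_th = V_1 - V_2 = 8.571 - 0 = 8.571 V
Step 2 — R_th: zero the source — replace V1 by a short circuit (node 2 merges into node 0) — and find the resistance seen between A (node 1) and B (node 0).
Reduce the network between node 1 (A) and node 0 (B) by series/parallel combination:
  Rp1 = R1 ‖ R2 (parallel, both between nodes 0 and 1) = 1/(1/20 + 1/50) = 14.29 Ω
R_th = 14.29 Ω

Final answer: V_th = 8.571 V, R_th = 14.29 Ω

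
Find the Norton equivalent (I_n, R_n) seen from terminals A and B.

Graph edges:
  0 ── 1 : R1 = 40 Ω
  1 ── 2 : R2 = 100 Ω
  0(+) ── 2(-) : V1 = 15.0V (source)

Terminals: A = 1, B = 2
Find the Thévenin equivalent first; then I_n = V_th/R_th and R_n = R_th.
Step 1 — V_th is the open-circuit voltage V_A - V_B (nothing connected across the terminals).
Nodal analysis, taking node 2 as the 0 V reference.
Source V1 fixes V_0 = 15 V.
KCL at each unknown node (sum of currents leaving = 0; resistances in Ω):
  Node 1: (V_1 - 15)/40 + (V_1 - 0)/100 = 0
Collecting terms: 0.035 × V_1 = 0.375  =>  V_1 = 10.71 V
V_th = V_1 - V_2 = 10.71 - 0 = 10.71 V
Step 2 — R_th: zero the source — replace V1 by a short circuit (node 2 merges into node 0) — and find the resistance seen between A (node 1) and B (node 0).
Reduce the network between node 1 (A) and node 0 (B) by series/parallel combination:
  Rp1 = R1 ‖ R2 (parallel, both between nodes 0 and 1) = 1/(1/40 + 1/100) = 28.57 Ω
R_th = 28.57 Ω
I_n = V_th/R_th = 10.71/28.57 = 0.375 A, and R_n = R_th = 28.57 Ω

Final answer: I_n = 0.375 A, R_n = 28.57 Ω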